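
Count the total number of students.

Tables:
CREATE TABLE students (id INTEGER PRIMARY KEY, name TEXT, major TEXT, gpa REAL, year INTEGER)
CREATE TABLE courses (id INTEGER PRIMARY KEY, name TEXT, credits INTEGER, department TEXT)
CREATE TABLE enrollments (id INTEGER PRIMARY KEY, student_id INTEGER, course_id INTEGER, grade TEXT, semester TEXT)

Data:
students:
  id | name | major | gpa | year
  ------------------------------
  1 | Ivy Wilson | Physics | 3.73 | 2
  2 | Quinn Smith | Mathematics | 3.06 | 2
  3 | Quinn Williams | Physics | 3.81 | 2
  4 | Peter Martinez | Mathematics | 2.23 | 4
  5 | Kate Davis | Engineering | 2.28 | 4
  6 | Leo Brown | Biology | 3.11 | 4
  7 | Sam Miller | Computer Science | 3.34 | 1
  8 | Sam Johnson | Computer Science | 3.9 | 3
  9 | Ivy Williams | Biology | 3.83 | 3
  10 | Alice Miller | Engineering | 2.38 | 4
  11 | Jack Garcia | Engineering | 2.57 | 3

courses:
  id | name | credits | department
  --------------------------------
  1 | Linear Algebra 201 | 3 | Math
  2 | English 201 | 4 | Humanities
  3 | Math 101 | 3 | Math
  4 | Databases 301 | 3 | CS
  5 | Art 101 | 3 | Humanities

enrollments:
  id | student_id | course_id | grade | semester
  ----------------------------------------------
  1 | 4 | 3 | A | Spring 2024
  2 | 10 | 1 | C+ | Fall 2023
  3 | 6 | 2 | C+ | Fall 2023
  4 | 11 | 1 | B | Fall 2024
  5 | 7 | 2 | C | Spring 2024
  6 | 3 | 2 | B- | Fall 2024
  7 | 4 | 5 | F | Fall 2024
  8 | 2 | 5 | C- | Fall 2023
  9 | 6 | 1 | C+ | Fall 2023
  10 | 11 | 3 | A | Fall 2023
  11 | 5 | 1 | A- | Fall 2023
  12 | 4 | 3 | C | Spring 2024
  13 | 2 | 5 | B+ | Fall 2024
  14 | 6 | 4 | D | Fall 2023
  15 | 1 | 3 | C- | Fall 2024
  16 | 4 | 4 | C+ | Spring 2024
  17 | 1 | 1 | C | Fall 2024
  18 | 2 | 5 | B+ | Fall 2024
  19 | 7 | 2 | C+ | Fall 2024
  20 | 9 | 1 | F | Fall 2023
SELECT COUNT(*) FROM students

Execution result:
11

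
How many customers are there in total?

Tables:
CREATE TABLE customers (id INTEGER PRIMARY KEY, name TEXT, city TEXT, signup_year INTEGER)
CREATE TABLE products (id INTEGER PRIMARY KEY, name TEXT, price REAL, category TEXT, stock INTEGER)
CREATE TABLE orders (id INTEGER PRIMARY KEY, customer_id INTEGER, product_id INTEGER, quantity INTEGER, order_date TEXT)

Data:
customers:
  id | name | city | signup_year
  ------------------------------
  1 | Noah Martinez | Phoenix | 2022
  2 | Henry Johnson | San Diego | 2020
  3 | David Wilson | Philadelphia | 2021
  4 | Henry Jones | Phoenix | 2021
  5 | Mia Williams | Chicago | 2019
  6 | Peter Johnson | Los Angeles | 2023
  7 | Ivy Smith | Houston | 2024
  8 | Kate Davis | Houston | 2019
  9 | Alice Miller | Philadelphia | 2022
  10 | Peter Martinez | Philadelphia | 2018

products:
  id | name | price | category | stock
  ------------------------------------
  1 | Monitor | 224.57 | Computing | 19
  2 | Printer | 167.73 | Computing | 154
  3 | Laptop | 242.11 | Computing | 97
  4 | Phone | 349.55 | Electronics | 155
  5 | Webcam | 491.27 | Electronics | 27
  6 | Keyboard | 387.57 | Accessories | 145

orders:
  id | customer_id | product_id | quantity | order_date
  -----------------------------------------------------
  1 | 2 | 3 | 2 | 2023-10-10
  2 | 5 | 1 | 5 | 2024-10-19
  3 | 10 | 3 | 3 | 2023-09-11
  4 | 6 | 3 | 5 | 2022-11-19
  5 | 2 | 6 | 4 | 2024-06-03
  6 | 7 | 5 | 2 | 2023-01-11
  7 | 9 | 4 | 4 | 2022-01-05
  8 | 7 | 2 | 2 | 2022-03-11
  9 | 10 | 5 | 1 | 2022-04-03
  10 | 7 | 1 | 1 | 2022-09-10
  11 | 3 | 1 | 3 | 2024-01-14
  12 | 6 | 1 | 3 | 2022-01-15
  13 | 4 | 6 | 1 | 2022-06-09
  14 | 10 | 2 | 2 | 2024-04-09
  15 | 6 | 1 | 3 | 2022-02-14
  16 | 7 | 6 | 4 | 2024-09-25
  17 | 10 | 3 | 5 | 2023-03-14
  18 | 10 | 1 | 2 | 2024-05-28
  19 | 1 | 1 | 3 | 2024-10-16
SELECT COUNT(*) FROM customers

Execution result:
10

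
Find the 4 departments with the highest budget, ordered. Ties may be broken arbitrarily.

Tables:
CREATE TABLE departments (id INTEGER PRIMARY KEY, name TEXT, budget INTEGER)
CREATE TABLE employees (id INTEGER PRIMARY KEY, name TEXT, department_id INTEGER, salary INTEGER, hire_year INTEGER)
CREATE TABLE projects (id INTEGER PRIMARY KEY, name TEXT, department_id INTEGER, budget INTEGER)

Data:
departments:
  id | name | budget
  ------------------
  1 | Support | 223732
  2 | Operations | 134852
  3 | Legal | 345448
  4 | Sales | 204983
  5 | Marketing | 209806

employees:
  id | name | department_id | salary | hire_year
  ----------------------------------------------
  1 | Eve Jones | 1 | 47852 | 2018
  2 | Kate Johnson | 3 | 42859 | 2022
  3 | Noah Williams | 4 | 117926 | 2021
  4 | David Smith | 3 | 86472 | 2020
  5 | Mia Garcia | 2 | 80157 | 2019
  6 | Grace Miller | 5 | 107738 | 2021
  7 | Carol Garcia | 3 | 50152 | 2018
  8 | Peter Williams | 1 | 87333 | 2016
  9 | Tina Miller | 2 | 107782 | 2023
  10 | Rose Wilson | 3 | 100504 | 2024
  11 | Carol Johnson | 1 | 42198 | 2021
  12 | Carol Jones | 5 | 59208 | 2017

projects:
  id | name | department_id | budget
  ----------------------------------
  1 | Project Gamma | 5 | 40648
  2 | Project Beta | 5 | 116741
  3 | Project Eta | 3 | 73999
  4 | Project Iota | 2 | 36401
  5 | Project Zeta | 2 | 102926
SELECT name, budget FROM departments ORDER BY budget DESC LIMIT 4

Execution result:
name | budget
Legal | 345448
Support | 223732
Marketing | 209806
Sales | 204983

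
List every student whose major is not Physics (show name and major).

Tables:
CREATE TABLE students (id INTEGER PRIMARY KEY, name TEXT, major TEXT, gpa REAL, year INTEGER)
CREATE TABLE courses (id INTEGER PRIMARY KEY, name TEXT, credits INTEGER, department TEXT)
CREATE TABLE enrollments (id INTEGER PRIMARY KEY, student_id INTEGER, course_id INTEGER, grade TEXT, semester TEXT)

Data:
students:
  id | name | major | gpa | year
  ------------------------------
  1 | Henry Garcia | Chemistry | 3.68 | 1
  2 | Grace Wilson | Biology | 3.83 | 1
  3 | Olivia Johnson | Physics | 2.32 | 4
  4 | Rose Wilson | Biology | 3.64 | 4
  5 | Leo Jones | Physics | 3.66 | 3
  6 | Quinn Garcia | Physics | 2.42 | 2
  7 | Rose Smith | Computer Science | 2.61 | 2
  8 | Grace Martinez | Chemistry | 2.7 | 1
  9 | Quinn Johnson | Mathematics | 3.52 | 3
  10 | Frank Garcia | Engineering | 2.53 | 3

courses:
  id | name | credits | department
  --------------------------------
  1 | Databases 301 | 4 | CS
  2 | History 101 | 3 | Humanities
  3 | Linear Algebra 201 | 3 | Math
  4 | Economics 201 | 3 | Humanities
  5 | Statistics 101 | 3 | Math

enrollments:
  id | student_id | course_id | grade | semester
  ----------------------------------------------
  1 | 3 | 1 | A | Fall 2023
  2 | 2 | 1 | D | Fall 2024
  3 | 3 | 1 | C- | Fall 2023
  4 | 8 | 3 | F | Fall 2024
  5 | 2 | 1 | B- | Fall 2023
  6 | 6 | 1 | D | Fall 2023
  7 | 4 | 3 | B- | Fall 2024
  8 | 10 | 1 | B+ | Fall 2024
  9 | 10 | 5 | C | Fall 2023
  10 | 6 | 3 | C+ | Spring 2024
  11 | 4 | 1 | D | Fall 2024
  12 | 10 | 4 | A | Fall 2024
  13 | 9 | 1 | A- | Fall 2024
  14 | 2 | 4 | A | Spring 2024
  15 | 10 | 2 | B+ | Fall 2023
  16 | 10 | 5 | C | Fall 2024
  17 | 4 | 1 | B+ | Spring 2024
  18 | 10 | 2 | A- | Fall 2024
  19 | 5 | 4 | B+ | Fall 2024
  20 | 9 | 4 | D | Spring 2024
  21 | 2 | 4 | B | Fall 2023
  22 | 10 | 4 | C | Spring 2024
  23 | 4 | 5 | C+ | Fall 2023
SELECT name, major FROM students WHERE major <> 'Physics'

Execution result:
name | major
Henry Garcia | Chemistry
Grace Wilson | Biology
Rose Wilson | Biology
Rose Smith | Computer Science
Grace Martinez | Chemistry
Quinn Johnson | Mathematics
Frank Garcia | Engineering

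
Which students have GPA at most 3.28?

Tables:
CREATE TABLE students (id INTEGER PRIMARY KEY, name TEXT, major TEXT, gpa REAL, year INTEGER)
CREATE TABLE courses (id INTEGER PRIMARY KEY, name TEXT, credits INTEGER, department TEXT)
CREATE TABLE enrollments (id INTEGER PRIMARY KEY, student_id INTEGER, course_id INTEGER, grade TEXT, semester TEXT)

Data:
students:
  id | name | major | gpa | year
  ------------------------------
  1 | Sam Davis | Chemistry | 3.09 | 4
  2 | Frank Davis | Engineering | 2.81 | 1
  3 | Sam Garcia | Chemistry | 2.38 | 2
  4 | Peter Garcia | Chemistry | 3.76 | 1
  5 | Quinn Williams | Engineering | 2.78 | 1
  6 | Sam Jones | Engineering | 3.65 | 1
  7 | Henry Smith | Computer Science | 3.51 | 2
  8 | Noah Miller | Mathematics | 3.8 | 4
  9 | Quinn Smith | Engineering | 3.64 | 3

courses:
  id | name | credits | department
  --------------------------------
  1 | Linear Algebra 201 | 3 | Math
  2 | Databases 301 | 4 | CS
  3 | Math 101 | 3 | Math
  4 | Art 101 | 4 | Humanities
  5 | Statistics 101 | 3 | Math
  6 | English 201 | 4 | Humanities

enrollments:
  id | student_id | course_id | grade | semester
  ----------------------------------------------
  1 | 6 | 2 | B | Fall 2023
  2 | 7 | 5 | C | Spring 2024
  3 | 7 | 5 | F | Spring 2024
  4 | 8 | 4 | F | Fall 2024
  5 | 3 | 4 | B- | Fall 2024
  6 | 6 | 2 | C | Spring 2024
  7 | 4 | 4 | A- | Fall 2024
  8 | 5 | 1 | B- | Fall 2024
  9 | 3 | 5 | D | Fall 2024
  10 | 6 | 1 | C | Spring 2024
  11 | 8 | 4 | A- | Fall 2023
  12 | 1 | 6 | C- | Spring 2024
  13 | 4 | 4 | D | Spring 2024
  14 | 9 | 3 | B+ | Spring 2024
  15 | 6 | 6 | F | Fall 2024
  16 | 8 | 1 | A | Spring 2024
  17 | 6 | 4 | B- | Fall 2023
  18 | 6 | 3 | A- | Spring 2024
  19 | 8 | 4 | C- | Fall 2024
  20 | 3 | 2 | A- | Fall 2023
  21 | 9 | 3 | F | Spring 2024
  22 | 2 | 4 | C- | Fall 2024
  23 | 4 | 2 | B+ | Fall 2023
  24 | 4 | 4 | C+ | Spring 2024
SELECT name, gpa FROM students WHERE gpa <= 3.28

Execution result:
name | gpa
Sam Davis | 3.09
Frank Davis | 2.81
Sam Garcia | 2.38
Quinn Williams | 2.78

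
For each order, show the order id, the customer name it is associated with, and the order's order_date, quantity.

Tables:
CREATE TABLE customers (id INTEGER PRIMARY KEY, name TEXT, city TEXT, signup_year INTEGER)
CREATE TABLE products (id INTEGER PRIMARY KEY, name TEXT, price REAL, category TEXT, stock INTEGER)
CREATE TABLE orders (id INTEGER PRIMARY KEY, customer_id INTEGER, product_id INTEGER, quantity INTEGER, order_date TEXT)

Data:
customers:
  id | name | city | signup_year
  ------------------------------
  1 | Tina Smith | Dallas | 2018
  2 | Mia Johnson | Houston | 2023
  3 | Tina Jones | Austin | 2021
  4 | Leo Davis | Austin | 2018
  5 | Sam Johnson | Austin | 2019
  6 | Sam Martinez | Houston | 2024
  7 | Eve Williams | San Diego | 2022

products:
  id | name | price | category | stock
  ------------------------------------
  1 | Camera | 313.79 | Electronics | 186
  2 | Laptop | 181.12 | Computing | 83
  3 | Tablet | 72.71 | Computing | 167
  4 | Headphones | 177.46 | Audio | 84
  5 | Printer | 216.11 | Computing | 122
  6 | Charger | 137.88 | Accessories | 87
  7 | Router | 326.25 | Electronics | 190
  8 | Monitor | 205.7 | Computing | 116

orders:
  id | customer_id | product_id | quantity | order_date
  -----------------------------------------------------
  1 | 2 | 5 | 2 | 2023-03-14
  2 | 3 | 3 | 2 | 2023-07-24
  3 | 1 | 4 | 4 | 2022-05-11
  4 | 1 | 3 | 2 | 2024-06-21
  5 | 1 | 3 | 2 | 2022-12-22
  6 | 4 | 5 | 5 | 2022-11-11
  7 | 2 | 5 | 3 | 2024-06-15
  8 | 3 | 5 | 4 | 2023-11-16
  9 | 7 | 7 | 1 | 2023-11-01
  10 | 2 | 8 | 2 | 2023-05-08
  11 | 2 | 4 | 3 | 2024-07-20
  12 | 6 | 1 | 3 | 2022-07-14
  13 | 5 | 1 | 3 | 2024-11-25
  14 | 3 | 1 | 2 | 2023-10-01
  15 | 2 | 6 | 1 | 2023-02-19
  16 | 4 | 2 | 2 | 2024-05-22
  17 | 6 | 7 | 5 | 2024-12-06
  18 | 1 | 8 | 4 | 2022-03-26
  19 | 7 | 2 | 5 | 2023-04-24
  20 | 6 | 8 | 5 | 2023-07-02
SELECT c.id, p.name AS customer, c.order_date, c.quantity FROM orders c JOIN customers p ON c.customer_id = p.id

Execution result:
id | customer | order_date | quantity
1 | Mia Johnson | 2023-03-14 | 2
2 | Tina Jones | 2023-07-24 | 2
3 | Tina Smith | 2022-05-11 | 4
4 | Tina Smith | 2024-06-21 | 2
5 | Tina Smith | 2022-12-22 | 2
6 | Leo Davis | 2022-11-11 | 5
7 | Mia Johnson | 2024-06-15 | 3
8 | Tina Jones | 2023-11-16 | 4
9 | Eve Williams | 2023-11-01 | 1
10 | Mia Johnson | 2023-05-08 | 2
11 | Mia Johnson | 2024-07-20 | 3
12 | Sam Martinez | 2022-07-14 | 3
13 | Sam Johnson | 2024-11-25 | 3
14 | Tina Jones | 2023-10-01 | 2
15 | Mia Johnson | 2023-02-19 | 1
16 | Leo Davis | 2024-05-22 | 2
17 | Sam Martinez | 2024-12-06 | 5
18 | Tina Smith | 2022-03-26 | 4
19 | Eve Williams | 2023-04-24 | 5
20 | Sam Martinez | 2023-07-02 | 5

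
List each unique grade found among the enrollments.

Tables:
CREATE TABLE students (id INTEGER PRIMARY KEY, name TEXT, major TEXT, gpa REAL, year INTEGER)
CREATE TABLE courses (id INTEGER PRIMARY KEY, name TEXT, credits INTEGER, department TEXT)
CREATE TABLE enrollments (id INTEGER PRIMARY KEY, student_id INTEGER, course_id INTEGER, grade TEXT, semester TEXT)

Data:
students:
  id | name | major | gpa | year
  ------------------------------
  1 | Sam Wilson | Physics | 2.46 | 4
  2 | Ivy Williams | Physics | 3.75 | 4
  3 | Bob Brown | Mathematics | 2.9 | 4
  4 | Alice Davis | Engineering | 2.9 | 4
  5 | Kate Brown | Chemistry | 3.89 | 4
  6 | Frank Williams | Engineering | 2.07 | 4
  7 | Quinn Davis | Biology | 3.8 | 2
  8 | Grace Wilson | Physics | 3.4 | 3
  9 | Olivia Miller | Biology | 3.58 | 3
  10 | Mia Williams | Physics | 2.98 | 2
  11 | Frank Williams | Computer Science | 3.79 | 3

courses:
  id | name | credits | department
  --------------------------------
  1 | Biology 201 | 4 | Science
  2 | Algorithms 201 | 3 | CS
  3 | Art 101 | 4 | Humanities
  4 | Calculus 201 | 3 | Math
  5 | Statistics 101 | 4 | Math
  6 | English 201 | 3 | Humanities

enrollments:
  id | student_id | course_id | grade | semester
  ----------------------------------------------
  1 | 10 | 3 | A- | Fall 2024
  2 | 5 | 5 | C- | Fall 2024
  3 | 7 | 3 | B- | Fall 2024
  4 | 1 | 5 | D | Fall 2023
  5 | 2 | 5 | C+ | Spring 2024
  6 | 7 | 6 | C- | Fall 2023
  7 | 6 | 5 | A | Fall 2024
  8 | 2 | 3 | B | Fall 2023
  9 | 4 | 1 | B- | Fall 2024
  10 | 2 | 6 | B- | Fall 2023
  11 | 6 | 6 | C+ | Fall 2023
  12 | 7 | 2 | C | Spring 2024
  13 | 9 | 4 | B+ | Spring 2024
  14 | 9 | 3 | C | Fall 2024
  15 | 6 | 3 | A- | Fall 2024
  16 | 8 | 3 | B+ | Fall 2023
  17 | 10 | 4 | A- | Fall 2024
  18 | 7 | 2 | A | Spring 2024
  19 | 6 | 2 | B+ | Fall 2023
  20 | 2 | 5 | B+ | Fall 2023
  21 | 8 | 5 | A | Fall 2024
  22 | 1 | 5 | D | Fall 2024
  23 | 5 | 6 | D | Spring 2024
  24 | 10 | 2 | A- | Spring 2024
SELECT DISTINCT grade FROM enrollments

Execution result:
grade
A-
C-
B-
D
C+
A
B
C
B+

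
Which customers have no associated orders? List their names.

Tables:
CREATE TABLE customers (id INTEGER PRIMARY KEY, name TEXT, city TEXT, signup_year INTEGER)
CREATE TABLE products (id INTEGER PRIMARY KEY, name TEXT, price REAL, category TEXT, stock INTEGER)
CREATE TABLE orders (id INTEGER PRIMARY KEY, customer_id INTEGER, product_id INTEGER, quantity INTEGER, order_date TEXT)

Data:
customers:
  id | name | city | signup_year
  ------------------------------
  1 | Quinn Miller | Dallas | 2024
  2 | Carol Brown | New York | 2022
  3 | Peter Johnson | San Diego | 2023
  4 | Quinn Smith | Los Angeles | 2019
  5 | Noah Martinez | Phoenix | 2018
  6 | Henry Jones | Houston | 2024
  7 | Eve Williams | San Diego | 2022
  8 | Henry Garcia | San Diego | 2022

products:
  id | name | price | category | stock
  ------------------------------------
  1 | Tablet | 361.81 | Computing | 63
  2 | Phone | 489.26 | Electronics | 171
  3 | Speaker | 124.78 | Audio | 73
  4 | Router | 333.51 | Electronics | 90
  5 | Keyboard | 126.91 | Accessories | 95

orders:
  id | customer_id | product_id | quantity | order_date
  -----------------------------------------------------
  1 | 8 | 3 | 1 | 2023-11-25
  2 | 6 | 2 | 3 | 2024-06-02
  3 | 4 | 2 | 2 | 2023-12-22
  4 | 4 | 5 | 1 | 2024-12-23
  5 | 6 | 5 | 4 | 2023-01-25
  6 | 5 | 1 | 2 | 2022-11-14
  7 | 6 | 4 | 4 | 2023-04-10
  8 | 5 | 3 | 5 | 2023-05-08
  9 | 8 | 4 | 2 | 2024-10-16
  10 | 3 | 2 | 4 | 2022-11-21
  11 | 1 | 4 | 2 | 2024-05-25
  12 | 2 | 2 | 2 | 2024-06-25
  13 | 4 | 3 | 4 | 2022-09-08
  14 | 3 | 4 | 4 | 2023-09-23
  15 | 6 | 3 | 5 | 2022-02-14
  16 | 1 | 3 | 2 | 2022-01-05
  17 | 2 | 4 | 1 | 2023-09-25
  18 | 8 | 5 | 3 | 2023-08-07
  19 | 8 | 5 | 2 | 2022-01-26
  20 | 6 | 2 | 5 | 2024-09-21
SELECT p.name FROM customers p LEFT JOIN orders c ON c.customer_id = p.id WHERE c.id IS NULL

Execution result:
Eve Williams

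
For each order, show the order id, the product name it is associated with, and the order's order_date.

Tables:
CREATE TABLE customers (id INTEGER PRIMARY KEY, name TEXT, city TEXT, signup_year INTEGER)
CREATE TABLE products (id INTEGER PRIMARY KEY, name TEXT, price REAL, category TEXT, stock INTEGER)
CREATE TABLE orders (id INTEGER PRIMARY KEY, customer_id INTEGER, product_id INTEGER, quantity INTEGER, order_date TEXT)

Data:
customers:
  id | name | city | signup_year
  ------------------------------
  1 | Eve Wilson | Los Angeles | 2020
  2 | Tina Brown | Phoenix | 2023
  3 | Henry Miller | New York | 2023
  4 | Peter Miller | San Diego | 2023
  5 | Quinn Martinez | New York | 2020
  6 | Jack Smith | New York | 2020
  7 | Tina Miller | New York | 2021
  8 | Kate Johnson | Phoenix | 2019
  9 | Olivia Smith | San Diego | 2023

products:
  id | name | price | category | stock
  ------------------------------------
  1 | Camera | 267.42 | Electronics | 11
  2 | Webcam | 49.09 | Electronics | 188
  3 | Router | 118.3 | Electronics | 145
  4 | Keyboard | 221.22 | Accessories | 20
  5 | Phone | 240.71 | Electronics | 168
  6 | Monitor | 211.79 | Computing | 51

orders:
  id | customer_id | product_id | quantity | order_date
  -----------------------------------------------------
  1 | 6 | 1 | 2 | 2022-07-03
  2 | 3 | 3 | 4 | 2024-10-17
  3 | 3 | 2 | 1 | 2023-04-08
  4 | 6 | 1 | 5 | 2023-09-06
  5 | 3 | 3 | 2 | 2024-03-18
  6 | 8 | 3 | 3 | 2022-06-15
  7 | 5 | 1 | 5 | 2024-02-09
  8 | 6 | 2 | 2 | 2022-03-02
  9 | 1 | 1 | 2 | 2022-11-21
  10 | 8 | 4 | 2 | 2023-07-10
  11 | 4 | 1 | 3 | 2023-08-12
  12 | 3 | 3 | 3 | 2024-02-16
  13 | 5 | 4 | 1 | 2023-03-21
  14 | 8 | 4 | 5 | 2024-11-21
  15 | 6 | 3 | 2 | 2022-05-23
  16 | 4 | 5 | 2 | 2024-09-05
SELECT c.id, p.name AS product, c.order_date FROM orders c JOIN products p ON c.product_id = p.id

Execution result:
id | product | order_date
1 | Camera | 2022-07-03
2 | Router | 2024-10-17
3 | Webcam | 2023-04-08
4 | Camera | 2023-09-06
5 | Router | 2024-03-18
6 | Router | 2022-06-15
7 | Camera | 2024-02-09
8 | Webcam | 2022-03-02
9 | Camera | 2022-11-21
10 | Keyboard | 2023-07-10
11 | Camera | 2023-08-12
12 | Router | 2024-02-16
13 | Keyboard | 2023-03-21
14 | Keyboard | 2024-11-21
15 | Router | 2022-05-23
16 | Phone | 2024-09-05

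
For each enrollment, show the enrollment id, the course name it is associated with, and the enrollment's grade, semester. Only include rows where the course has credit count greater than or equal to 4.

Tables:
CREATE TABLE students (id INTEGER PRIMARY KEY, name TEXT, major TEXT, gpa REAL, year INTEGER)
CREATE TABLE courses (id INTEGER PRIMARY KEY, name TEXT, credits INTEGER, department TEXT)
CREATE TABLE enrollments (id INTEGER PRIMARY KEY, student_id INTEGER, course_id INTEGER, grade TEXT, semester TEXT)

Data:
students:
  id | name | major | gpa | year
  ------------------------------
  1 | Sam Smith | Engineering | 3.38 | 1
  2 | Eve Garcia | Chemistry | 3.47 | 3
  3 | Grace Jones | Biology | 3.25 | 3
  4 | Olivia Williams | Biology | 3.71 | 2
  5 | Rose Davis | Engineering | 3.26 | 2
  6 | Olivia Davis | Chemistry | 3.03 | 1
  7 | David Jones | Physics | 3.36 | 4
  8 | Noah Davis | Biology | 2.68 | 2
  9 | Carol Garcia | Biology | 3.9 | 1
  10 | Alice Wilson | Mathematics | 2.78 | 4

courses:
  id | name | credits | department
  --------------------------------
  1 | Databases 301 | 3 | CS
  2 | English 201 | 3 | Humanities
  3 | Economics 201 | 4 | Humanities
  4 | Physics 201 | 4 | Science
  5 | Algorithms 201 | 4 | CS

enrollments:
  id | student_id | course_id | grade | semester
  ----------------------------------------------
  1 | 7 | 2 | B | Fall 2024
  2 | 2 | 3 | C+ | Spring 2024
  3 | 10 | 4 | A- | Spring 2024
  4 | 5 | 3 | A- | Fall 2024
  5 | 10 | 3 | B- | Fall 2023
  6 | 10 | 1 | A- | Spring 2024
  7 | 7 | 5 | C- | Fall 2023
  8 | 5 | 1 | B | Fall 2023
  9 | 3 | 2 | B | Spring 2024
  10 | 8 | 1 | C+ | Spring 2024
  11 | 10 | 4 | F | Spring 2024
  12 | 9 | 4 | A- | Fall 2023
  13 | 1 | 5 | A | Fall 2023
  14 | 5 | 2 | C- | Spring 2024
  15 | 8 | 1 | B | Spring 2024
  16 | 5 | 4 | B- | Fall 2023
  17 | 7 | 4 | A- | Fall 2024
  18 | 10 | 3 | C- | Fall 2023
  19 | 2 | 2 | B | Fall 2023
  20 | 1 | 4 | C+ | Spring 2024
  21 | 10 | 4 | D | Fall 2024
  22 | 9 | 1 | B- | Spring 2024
SELECT c.id, p.name AS course, c.grade, c.semester FROM enrollments c JOIN courses p ON c.course_id = p.id WHERE p.credits >= 4

Execution result:
id | course | grade | semester
2 | Economics 201 | C+ | Spring 2024
3 | Physics 201 | A- | Spring 2024
4 | Economics 201 | A- | Fall 2024
5 | Economics 201 | B- | Fall 2023
7 | Algorithms 201 | C- | Fall 2023
11 | Physics 201 | F | Spring 2024
12 | Physics 201 | A- | Fall 2023
13 | Algorithms 201 | A | Fall 2023
16 | Physics 201 | B- | Fall 2023
17 | Physics 201 | A- | Fall 2024
18 | Economics 201 | C- | Fall 2023
20 | Physics 201 | C+ | Spring 2024
21 | Physics 201 | D | Fall 2024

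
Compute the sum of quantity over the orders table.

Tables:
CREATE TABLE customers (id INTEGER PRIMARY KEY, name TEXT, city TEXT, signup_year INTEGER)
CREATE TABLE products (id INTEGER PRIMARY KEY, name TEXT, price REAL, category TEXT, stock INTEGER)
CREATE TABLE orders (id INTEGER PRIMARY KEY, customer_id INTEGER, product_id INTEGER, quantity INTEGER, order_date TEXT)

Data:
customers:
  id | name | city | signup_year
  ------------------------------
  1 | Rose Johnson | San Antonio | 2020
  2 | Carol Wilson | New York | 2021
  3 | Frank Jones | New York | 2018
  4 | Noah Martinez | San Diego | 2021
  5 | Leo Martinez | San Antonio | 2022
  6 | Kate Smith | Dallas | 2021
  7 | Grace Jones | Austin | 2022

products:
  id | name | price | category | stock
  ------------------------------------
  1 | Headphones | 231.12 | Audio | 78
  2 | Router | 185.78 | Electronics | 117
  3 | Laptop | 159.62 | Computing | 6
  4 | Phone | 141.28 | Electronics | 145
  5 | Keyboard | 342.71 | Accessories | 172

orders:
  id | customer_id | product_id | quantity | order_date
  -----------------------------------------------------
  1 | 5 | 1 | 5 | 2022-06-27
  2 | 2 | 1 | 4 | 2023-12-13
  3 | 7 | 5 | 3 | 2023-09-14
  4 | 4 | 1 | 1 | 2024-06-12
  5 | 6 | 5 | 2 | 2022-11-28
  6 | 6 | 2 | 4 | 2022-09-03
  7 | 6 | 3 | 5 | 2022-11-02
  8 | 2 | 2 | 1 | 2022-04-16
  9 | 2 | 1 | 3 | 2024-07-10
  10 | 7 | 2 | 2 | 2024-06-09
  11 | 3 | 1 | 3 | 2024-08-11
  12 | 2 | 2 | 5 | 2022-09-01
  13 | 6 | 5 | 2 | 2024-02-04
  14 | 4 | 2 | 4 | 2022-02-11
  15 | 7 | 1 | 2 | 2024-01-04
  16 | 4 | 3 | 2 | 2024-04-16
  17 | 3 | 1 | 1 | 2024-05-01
SELECT SUM(quantity) FROM orders

Execution result:
49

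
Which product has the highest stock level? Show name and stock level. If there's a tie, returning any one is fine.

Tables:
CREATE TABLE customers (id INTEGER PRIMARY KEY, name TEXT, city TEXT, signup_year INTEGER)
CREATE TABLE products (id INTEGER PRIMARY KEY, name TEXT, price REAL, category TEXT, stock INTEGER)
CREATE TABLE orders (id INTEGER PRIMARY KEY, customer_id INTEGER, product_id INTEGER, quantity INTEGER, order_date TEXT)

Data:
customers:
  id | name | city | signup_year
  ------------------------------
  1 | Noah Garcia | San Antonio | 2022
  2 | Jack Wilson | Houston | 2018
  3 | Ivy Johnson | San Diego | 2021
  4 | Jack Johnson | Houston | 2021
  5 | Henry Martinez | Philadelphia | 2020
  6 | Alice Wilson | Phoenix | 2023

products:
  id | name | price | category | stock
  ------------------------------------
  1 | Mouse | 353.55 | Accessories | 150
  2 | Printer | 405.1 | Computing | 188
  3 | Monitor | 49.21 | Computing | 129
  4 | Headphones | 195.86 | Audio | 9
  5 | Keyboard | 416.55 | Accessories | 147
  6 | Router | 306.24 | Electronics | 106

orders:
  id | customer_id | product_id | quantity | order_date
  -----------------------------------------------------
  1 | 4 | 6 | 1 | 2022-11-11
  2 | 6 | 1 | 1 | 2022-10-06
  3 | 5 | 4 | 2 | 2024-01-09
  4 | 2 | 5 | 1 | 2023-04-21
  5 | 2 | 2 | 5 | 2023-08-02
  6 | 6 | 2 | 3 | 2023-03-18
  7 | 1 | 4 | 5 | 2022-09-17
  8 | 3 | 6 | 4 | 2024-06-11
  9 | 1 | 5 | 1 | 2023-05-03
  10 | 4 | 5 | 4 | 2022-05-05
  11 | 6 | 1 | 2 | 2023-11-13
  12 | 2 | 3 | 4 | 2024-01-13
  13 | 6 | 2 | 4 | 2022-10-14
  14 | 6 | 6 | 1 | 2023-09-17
SELECT name, stock FROM products ORDER BY stock DESC LIMIT 1

Execution result:
name | stock
Printer | 188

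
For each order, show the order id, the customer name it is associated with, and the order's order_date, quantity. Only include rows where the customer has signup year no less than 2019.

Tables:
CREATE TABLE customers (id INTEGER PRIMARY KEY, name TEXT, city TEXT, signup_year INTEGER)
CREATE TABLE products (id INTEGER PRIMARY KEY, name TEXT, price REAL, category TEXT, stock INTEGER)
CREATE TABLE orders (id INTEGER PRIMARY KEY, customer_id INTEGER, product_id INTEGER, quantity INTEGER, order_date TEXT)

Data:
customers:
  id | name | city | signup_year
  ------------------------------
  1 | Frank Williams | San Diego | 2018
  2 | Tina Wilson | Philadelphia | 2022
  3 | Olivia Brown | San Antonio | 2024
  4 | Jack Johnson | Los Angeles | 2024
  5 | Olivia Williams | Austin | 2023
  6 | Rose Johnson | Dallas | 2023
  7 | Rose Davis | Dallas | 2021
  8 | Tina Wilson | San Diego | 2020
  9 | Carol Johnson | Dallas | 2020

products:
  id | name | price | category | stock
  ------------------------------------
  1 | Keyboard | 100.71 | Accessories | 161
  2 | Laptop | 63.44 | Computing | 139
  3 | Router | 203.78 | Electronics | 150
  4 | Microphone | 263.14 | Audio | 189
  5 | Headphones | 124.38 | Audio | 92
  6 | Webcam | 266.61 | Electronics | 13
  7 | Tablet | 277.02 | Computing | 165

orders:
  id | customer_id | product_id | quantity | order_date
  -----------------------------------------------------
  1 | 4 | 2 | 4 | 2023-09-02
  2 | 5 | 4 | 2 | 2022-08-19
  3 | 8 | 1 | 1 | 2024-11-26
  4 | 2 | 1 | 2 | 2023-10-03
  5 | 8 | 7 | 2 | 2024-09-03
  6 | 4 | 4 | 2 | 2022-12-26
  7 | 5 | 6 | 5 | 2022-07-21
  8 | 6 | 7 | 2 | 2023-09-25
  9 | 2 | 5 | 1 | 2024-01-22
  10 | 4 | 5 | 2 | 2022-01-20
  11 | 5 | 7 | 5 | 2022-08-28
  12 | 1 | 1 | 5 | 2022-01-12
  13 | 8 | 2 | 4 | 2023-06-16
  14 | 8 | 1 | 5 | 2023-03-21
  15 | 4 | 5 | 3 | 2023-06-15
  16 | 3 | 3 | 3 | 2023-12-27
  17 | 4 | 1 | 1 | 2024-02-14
SELECT c.id, p.name AS customer, c.order_date, c.quantity FROM orders c JOIN customers p ON c.customer_id = p.id WHERE p.signup_year >= 2019

Execution result:
id | customer | order_date | quantity
1 | Jack Johnson | 2023-09-02 | 4
2 | Olivia Williams | 2022-08-19 | 2
3 | Tina Wilson | 2024-11-26 | 1
4 | Tina Wilson | 2023-10-03 | 2
5 | Tina Wilson | 2024-09-03 | 2
6 | Jack Johnson | 2022-12-26 | 2
7 | Olivia Williams | 2022-07-21 | 5
8 | Rose Johnson | 2023-09-25 | 2
9 | Tina Wilson | 2024-01-22 | 1
10 | Jack Johnson | 2022-01-20 | 2
11 | Olivia Williams | 2022-08-28 | 5
13 | Tina Wilson | 2023-06-16 | 4
14 | Tina Wilson | 2023-03-21 | 5
15 | Jack Johnson | 2023-06-15 | 3
16 | Olivia Brown | 2023-12-27 | 3
17 | Jack Johnson | 2024-02-14 | 1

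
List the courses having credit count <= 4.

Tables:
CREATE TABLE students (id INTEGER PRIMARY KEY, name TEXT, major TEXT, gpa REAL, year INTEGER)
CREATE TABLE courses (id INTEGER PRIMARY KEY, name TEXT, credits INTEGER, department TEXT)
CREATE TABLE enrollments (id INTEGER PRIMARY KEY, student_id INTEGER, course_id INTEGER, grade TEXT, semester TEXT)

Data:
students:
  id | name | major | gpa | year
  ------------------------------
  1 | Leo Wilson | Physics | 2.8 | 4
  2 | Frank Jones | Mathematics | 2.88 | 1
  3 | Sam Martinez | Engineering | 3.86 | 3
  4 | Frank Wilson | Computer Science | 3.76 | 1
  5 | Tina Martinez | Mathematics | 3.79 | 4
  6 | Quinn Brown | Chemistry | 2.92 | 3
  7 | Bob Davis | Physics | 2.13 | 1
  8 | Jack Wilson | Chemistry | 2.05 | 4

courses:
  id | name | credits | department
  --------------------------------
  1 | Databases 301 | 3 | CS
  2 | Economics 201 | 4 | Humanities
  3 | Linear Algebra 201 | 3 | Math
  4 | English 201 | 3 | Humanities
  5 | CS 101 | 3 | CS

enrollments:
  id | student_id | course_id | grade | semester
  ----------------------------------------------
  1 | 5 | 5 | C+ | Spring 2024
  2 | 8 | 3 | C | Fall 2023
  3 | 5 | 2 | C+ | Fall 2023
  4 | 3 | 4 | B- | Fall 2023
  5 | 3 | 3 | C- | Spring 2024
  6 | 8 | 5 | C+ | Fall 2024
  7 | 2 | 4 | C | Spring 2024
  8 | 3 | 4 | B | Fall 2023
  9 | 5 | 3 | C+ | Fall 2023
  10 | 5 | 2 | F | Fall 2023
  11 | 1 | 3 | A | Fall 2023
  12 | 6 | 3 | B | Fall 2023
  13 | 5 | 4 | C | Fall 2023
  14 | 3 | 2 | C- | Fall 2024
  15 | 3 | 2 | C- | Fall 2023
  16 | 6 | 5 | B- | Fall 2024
SELECT name, credits FROM courses WHERE credits <= 4

Execution result:
name | credits
Databases 301 | 3
Economics 201 | 4
Linear Algebra 201 | 3
English 201 | 3
CS 101 | 3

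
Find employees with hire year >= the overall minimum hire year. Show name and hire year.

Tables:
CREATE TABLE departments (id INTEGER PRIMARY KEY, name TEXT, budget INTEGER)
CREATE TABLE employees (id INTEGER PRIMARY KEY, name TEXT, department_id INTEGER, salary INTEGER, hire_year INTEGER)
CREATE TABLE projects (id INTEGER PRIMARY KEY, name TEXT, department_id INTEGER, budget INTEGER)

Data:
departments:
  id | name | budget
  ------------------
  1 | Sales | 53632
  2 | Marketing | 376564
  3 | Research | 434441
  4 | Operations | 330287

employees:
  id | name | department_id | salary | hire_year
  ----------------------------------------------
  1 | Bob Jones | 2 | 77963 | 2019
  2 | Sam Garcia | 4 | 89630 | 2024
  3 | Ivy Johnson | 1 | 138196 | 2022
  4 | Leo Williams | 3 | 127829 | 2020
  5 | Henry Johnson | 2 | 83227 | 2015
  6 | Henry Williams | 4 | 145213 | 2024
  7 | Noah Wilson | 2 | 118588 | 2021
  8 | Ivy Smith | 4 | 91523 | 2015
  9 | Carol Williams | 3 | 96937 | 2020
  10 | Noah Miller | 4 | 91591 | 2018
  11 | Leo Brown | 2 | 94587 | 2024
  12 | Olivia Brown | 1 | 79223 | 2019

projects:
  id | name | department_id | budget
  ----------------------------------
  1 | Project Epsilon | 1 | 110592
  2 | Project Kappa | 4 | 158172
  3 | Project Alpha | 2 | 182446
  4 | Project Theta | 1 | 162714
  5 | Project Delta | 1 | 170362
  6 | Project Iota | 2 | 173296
SELECT name, hire_year FROM employees WHERE hire_year >= (SELECT MIN(hire_year) FROM employees)

Execution result:
name | hire_year
Bob Jones | 2019
Sam Garcia | 2024
Ivy Johnson | 2022
Leo Williams | 2020
Henry Johnson | 2015
Henry Williams | 2024
Noah Wilson | 2021
Ivy Smith | 2015
Carol Williams | 2020
Noah Miller | 2018
Leo Brown | 2024
Olivia Brown | 2019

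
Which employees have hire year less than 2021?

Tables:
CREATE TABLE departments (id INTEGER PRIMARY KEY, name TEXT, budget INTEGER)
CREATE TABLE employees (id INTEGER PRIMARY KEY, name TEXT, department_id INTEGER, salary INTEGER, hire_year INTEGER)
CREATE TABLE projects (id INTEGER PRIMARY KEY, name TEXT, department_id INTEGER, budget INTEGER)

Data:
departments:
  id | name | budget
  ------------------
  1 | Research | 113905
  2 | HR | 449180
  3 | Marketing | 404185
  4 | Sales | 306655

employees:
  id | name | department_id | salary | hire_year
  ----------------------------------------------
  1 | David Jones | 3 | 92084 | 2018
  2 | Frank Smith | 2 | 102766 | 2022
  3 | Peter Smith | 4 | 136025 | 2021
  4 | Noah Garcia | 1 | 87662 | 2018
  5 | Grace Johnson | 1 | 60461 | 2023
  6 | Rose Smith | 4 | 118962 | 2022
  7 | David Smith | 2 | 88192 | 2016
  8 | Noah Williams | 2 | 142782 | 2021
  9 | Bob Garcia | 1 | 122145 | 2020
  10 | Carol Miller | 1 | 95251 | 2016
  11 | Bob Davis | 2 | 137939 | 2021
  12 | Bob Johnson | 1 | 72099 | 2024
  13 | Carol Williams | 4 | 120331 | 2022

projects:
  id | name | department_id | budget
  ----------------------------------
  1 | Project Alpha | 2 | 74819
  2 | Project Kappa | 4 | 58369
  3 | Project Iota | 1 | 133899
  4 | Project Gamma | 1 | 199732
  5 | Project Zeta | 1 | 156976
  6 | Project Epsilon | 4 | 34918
SELECT name, hire_year FROM employees WHERE hire_year < 2021

Execution result:
name | hire_year
David Jones | 2018
Noah Garcia | 2018
David Smith | 2016
Bob Garcia | 2020
Carol Miller | 2016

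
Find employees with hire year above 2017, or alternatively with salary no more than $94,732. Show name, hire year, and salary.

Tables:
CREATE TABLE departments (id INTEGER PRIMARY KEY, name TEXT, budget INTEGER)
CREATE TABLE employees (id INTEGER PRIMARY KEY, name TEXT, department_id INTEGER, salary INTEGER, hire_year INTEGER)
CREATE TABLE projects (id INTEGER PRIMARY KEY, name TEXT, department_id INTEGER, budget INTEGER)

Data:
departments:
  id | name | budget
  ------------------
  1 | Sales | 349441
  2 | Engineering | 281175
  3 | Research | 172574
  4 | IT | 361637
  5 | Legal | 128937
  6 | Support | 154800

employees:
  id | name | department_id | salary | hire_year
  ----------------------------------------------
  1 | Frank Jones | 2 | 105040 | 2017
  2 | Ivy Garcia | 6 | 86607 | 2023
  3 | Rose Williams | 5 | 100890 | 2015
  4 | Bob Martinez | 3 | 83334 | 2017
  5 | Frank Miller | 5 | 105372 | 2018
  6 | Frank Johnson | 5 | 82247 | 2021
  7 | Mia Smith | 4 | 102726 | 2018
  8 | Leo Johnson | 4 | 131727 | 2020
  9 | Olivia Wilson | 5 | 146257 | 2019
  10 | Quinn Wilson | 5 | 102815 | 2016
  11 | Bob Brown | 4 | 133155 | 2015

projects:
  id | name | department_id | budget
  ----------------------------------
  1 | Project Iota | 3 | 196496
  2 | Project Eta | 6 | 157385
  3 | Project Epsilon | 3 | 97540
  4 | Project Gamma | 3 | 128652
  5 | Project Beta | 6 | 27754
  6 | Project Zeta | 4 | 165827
SELECT name, hire_year, salary FROM employees WHERE hire_year > 2017 OR salary <= 94732

Execution result:
name | hire_year | salary
Ivy Garcia | 2023 | 86607
Bob Martinez | 2017 | 83334
Frank Miller | 2018 | 105372
Frank Johnson | 2021 | 82247
Mia Smith | 2018 | 102726
Leo Johnson | 2020 | 131727
Olivia Wilson | 2019 | 146257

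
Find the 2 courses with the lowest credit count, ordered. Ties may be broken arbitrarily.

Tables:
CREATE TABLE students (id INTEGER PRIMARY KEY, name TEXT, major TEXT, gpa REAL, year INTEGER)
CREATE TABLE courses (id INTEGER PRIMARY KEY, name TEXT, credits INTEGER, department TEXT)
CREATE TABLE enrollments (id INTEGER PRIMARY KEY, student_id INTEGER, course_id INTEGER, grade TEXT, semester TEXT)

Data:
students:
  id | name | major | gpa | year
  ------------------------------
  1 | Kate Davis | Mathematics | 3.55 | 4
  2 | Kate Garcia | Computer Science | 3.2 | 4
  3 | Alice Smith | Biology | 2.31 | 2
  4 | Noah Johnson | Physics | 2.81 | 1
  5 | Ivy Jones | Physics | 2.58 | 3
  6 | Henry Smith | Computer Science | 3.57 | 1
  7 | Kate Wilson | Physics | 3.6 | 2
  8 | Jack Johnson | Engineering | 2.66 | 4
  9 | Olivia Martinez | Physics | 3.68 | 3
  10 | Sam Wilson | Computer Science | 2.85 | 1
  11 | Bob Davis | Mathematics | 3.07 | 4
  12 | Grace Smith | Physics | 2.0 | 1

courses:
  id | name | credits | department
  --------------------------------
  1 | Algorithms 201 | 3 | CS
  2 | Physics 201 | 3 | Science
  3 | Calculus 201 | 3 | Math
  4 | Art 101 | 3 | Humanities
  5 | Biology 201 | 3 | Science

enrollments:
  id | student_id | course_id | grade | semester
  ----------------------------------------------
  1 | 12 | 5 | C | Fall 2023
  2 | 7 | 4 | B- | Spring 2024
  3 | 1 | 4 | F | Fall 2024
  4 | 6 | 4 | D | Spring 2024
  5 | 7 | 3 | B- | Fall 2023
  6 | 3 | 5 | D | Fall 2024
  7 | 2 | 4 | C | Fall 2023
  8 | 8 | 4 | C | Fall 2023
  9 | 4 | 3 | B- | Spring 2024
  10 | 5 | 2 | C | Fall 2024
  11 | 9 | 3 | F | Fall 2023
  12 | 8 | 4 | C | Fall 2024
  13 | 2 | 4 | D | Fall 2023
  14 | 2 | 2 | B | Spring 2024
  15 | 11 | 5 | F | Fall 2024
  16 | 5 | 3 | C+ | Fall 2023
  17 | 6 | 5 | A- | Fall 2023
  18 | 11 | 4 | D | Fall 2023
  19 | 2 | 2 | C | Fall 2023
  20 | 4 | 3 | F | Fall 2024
SELECT name, credits FROM courses ORDER BY credits ASC LIMIT 2

Execution result:
name | credits
Algorithms 201 | 3
Physics 201 | 3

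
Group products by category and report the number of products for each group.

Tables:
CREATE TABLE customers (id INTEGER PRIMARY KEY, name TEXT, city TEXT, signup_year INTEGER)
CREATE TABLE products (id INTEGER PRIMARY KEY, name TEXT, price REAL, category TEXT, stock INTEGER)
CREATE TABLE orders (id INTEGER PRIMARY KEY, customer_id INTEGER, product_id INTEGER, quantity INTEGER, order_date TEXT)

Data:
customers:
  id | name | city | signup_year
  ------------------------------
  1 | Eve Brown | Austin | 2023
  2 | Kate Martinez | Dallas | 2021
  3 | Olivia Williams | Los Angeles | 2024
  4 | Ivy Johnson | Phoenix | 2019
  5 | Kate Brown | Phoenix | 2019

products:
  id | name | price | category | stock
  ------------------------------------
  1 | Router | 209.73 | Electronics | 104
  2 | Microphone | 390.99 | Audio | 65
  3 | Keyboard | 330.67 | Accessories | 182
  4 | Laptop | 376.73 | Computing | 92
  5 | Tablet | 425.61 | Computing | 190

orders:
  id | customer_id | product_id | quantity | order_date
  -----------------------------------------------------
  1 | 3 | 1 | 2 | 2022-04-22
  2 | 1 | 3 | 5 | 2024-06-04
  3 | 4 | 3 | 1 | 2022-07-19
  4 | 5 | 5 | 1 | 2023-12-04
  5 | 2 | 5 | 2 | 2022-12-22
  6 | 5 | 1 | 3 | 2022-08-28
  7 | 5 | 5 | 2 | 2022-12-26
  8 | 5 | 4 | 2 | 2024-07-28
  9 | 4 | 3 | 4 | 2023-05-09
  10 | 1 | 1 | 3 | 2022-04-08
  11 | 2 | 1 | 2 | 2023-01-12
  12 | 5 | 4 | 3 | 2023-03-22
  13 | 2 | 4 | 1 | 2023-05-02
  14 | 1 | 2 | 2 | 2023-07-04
SELECT category, COUNT(*) AS n FROM products GROUP BY category

Execution result:
category | n
Accessories | 1
Audio | 1
Computing | 2
Electronics | 1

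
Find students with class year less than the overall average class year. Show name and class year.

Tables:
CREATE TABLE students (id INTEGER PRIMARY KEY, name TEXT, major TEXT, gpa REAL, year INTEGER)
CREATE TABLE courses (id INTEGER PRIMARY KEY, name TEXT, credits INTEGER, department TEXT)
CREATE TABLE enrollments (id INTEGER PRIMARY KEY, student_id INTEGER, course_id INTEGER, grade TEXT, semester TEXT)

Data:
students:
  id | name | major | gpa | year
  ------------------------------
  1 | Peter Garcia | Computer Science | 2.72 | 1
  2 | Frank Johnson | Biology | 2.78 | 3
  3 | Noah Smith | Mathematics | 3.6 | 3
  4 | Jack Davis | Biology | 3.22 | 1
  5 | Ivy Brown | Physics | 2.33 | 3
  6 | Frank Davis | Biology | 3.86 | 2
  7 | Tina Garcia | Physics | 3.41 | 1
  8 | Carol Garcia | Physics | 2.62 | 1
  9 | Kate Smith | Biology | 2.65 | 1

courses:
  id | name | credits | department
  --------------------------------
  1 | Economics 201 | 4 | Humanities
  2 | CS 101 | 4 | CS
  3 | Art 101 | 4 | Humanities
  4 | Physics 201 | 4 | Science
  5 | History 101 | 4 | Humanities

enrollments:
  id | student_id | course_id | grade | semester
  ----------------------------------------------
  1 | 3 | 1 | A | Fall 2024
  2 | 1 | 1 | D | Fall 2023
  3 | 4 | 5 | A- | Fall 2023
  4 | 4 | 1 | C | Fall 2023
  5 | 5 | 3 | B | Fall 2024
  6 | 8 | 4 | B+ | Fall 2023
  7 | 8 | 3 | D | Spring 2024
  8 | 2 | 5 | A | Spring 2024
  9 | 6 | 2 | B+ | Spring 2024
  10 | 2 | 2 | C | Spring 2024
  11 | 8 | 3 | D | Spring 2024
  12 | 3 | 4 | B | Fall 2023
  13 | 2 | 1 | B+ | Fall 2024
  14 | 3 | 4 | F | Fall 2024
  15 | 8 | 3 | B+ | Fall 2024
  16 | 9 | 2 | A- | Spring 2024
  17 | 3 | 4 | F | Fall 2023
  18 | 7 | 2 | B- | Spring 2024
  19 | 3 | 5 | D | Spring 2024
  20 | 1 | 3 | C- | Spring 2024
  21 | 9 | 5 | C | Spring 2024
SELECT name, year FROM students WHERE year < (SELECT AVG(year) FROM students)

Execution result:
name | year
Peter Garcia | 1
Jack Davis | 1
Tina Garcia | 1
Carol Garcia | 1
Kate Smith | 1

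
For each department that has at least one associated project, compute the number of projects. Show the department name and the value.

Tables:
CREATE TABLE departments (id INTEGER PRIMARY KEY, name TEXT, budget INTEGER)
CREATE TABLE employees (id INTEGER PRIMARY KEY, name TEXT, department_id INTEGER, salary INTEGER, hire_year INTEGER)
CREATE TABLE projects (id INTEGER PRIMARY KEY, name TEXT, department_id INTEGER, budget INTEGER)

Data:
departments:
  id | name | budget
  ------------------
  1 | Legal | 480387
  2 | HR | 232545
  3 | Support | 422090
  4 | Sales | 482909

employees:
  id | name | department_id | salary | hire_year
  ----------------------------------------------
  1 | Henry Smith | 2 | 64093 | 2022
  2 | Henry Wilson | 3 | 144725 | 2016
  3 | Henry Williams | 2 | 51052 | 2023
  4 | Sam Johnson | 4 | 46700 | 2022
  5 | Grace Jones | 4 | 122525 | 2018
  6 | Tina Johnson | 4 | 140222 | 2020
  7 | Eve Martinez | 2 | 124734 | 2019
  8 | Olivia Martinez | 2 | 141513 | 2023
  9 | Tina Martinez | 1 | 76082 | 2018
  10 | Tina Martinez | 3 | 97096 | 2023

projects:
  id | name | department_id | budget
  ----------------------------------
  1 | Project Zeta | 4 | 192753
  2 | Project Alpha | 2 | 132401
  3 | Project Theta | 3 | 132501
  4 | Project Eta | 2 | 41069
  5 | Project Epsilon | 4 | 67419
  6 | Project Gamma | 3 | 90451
SELECT p.name, COUNT(*) AS n FROM projects c JOIN departments p ON c.department_id = p.id GROUP BY p.id, p.name

Execution result:
name | n
HR | 2
Support | 2
Sales | 2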